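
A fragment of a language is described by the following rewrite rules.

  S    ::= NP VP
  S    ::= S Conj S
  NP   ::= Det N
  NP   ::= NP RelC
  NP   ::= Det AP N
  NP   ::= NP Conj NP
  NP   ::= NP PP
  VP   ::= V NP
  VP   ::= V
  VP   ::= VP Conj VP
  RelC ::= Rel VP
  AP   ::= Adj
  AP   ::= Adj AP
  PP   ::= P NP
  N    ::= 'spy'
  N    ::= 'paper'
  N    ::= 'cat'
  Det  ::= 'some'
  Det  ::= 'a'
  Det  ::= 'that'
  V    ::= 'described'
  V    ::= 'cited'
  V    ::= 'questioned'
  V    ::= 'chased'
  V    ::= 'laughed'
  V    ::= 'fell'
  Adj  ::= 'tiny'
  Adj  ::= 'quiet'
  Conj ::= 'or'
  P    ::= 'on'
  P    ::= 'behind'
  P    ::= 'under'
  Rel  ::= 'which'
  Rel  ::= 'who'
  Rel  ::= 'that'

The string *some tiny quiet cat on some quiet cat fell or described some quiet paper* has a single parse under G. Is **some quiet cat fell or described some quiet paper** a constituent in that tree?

No

[S [NP [NP [Det some] [AP [Adj tiny] [AP [Adj quiet]]] [N cat]] [PP [P on] [NP [Det some] [AP [Adj quiet]] [N cat]]]] [VP [VP [V fell]] [Conj or] [VP [V described] [NP [Det some] [AP [Adj quiet]] [N paper]]]]]
The smallest constituent containing 'some quiet cat fell or described some quiet paper' is the S spanning 'some tiny quiet cat on some quiet cat fell or described some quiet paper'; no single node in the tree dominates exactly the given words.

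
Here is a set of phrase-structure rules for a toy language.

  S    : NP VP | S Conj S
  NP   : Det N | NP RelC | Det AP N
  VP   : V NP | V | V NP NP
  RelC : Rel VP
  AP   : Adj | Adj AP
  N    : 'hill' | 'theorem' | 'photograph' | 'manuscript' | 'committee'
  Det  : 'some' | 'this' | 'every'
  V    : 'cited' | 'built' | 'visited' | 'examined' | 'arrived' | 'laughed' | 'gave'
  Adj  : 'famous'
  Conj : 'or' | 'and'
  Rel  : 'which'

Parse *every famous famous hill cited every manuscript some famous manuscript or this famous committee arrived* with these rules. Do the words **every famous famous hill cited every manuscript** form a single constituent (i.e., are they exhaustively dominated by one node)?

[S [S [NP [Det every] [AP [Adj famous] [AP [Adj famous]]] [N hill]] [VP [V cited] [NP [Det every] [N manuscript]] [NP [Det some] [AP [Adj famous]] [N manuscript]]]] [Conj or] [S [NP [Det this] [AP [Adj famous]] [N committee]] [VP [V arrived]]]]
The smallest constituent containing 'every famous famous hill cited every manuscript' is the S spanning 'every famous famous hill cited every manuscript some famous manuscript'; no single node in the tree dominates exactly the given words.

No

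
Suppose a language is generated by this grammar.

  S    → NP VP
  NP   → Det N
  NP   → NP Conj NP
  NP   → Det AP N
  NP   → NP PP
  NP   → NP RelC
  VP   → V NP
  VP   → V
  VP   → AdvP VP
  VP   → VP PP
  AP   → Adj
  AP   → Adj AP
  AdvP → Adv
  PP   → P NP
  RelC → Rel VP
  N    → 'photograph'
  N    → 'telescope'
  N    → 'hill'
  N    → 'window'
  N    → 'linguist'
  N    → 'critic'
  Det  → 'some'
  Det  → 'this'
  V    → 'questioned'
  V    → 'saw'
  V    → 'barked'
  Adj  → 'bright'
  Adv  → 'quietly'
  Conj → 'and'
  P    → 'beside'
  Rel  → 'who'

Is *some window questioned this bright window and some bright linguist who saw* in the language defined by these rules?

Grammatical

[S [NP [Det some] [N window]] [VP [V questioned] [NP [NP [Det this] [AP [Adj bright]] [N window]] [Conj and] [NP [NP [Det some] [AP [Adj bright]] [N linguist]] [RelC [Rel who] [VP [V saw]]]]]]]
Every word is introduced by a lexical rule and the phrasal rules combine the resulting categories into a single S.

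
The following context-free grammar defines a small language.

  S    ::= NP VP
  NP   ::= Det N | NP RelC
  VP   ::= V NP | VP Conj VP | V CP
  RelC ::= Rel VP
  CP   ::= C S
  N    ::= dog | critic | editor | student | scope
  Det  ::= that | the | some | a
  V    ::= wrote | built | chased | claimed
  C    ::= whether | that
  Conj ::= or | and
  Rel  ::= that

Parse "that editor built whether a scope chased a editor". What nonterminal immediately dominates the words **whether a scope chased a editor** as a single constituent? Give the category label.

[S [NP [Det that] [N editor]] [VP [V built] [CP [C whether] [S [NP [Det a] [N scope]] [VP [V chased] [NP [Det a] [N editor]]]]]]]
The span 'whether a scope chased a editor' is the CP node built by CP → C S.

CP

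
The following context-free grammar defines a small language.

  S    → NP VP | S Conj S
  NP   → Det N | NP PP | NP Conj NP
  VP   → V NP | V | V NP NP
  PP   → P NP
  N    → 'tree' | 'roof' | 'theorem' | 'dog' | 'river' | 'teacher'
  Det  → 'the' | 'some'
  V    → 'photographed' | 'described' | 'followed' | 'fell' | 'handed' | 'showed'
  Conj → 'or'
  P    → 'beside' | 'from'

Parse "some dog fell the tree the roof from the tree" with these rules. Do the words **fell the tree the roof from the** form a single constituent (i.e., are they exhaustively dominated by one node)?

[S [NP [Det some] [N dog]] [VP [V fell] [NP [Det the] [N tree]] [NP [NP [Det the] [N roof]] [PP [P from] [NP [Det the] [N tree]]]]]]
The smallest constituent containing 'fell the tree the roof from the' is the VP spanning 'fell the tree the roof from the tree'; no single node in the tree dominates exactly the given words.

No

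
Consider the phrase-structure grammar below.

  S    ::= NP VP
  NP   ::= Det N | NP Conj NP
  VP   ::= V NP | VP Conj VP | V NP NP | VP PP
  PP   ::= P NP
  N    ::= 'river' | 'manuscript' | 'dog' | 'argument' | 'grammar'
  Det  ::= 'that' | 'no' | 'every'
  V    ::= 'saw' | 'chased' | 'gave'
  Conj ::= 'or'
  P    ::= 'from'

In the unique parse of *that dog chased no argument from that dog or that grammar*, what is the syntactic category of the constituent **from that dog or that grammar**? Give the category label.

PP

[S [NP [Det that] [N dog]] [VP [VP [V chased] [NP [Det no] [N argument]]] [PP [P from] [NP [NP [Det that] [N dog]] [Conj or] [NP [Det that] [N grammar]]]]]]
The span 'from that dog or that grammar' is the PP node built by PP → P NP.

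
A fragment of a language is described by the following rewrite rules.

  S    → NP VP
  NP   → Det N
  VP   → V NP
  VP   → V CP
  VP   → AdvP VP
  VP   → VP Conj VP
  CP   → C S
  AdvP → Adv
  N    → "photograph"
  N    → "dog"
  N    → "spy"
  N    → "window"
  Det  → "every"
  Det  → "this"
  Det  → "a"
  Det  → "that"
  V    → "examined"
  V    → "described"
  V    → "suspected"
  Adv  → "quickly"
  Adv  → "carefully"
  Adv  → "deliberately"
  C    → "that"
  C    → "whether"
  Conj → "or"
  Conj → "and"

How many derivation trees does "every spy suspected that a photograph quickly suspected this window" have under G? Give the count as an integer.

[S [NP [Det every] [N spy]] [VP [V suspected] [CP [C that] [S [NP [Det a] [N photograph]] [VP [AdvP [Adv quickly]] [VP [V suspected] [NP [Det this] [N window]]]]]]]]
No rule offers an alternative attachment or grouping for any span, so this is the only derivation.

1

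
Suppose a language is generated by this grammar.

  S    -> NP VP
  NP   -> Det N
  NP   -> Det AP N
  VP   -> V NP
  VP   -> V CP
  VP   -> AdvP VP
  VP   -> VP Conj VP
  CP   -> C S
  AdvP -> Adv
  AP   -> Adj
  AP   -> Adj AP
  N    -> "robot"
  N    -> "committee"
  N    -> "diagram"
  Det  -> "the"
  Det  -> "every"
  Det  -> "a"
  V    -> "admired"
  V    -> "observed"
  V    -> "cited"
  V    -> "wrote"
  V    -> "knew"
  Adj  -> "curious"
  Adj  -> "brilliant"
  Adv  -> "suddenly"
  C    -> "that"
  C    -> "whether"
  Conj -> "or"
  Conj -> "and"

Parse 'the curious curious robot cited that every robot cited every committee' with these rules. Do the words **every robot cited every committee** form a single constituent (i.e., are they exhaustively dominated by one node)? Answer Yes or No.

[S [NP [Det the] [AP [Adj curious] [AP [Adj curious]]] [N robot]] [VP [V cited] [CP [C that] [S [NP [Det every] [N robot]] [VP [V cited] [NP [Det every] [N committee]]]]]]]
The words 'every robot cited every committee' are exhaustively dominated by a single S node (built by S → NP VP), so they form a constituent.

Yes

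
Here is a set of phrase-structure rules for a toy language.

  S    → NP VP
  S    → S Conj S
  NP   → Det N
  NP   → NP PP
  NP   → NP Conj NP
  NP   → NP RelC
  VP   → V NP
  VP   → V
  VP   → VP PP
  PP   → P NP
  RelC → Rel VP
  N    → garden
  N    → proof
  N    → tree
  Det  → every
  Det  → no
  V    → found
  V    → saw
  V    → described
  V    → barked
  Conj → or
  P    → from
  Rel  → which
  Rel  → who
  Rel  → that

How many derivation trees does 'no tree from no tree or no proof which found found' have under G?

Two of the 5 distinct bracketings:
[S [NP [NP [Det no] [N tree]] [PP [P from] [NP [NP [Det no] [N tree]] [Conj or] [NP [NP [Det no] [N proof]] [RelC [Rel which] [VP [V found]]]]]]] [VP [V found]]]
[S [NP [NP [Det no] [N tree]] [PP [P from] [NP [NP [NP [Det no] [N tree]] [Conj or] [NP [Det no] [N proof]]] [RelC [Rel which] [VP [V found]]]]]] [VP [V found]]]
The trees differ in how a recursive rule is bracketed over the same span.

5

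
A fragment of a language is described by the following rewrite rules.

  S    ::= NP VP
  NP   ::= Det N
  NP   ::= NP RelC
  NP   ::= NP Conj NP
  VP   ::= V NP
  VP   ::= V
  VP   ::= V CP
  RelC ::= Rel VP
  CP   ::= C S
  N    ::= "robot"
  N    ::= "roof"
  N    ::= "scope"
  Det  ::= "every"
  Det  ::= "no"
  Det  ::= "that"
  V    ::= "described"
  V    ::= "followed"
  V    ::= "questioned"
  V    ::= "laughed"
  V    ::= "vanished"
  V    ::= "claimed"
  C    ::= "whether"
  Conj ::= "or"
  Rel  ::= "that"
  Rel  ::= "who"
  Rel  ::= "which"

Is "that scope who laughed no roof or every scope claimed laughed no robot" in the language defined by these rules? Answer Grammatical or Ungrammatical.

For S → NP VP, every NP-prefix leaves a non-VP remainder: after 'that scope' the remainder is not a VP; after 'that scope who laughed' the remainder is not a VP; after 'that scope who laughed no roof' the remainder is not a VP (and 1 more).

Ungrammatical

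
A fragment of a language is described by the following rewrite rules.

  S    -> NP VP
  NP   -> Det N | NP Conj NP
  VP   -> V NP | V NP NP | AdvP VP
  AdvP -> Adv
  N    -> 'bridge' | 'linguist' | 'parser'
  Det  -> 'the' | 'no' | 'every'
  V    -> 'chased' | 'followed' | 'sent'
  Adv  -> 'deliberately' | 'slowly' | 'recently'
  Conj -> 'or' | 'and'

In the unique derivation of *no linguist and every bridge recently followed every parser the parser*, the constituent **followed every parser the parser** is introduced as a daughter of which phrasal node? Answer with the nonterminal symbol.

[S [NP [NP [Det no] [N linguist]] [Conj and] [NP [Det every] [N bridge]]] [VP [AdvP [Adv recently]] [VP [V followed] [NP [Det every] [N parser]] [NP [Det the] [N parser]]]]]
The span 'followed every parser the parser' is the VP node built by VP → V NP NP.
Its mother is the VP built by VP → AdvP VP.

VP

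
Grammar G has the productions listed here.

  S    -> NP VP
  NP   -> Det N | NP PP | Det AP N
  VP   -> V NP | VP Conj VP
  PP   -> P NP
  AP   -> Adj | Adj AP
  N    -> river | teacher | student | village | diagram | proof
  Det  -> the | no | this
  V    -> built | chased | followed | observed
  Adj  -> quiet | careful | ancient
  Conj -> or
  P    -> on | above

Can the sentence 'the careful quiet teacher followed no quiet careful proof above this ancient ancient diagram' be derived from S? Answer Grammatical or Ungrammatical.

Grammatical

S
  NP
    Det: the
    AP
      Adj: careful
      AP
        Adj: quiet
    N: teacher
  VP
    V: followed
    NP
      NP
        Det: no
        AP
          Adj: quiet
          AP
            Adj: careful
        N: proof
      PP
        P: above
        NP
          Det: this
          AP
            Adj: ancient
            AP
              Adj: ancient
          N: diagram
Every word is introduced by a lexical rule and the phrasal rules combine the resulting categories into a single S.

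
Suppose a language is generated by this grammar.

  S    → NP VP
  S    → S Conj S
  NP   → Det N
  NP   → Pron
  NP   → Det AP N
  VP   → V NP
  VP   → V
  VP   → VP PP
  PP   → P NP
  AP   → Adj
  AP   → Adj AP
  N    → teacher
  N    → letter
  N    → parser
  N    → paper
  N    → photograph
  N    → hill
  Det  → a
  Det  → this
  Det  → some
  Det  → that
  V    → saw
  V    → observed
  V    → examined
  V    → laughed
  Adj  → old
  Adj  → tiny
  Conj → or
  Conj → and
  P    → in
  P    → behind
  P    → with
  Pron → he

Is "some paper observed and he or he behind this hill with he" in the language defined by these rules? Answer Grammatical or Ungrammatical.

For S → NP VP, the only prefix that parses as NP is 'some paper', but the remainder 'observed and he or he behind this hill with he' is not a VP under these rules. The alternative S rule S → S Conj S likewise has no satisfying split.

Ungrammatical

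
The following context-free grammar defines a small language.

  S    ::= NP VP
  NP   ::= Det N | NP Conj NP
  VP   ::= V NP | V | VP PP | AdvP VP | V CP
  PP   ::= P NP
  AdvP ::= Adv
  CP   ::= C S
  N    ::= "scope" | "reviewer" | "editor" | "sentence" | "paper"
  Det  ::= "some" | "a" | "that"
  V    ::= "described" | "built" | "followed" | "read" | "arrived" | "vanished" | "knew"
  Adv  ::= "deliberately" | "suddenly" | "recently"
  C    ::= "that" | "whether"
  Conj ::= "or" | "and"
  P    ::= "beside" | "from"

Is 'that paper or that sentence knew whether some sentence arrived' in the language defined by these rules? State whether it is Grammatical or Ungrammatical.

Grammatical

[S [NP [NP [Det that] [N paper]] [Conj or] [NP [Det that] [N sentence]]] [VP [V knew] [CP [C whether] [S [NP [Det some] [N sentence]] [VP [V arrived]]]]]]
Every word is introduced by a lexical rule and the phrasal rules combine the resulting categories into a single S.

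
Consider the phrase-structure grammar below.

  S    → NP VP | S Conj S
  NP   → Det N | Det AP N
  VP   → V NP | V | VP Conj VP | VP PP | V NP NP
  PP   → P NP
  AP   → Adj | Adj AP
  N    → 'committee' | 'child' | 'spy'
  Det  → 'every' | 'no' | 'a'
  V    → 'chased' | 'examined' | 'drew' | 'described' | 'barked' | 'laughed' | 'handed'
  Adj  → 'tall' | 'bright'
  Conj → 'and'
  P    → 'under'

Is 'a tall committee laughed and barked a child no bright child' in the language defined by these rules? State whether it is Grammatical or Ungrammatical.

[S [NP [Det a] [AP [Adj tall]] [N committee]] [VP [VP [V laughed]] [Conj and] [VP [V barked] [NP [Det a] [N child]] [NP [Det no] [AP [Adj bright]] [N child]]]]]
Every word is introduced by a lexical rule and the phrasal rules combine the resulting categories into a single S.

Grammatical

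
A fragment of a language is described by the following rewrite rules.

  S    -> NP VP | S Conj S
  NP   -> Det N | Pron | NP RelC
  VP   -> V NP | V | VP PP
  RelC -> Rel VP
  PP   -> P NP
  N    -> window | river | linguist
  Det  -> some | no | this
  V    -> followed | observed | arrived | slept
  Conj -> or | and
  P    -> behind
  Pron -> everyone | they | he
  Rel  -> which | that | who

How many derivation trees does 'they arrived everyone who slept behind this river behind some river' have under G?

3

Two of the 3 distinct bracketings:
[S [NP [Pron they]] [VP [V arrived] [NP [NP [Pron everyone]] [RelC [Rel who] [VP [VP [VP [V slept]] [PP [P behind] [NP [Det this] [N river]]]] [PP [P behind] [NP [Det some] [N river]]]]]]]]
[S [NP [Pron they]] [VP [VP [V arrived] [NP [NP [Pron everyone]] [RelC [Rel who] [VP [VP [V slept]] [PP [P behind] [NP [Det this] [N river]]]]]]] [PP [P behind] [NP [Det some] [N river]]]]]
The trees differ in how a recursive rule is bracketed over the same span.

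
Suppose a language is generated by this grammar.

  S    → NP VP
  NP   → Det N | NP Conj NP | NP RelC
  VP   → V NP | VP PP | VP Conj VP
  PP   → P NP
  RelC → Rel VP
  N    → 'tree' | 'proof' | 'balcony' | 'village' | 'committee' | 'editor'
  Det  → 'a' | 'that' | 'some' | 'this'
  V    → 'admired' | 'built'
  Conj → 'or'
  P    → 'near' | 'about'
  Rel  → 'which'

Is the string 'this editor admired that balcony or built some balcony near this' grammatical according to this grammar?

Ungrammatical

For S → NP VP, the only prefix that parses as NP is 'this editor', but the remainder 'admired that balcony or built some balcony near this' is not a VP under these rules.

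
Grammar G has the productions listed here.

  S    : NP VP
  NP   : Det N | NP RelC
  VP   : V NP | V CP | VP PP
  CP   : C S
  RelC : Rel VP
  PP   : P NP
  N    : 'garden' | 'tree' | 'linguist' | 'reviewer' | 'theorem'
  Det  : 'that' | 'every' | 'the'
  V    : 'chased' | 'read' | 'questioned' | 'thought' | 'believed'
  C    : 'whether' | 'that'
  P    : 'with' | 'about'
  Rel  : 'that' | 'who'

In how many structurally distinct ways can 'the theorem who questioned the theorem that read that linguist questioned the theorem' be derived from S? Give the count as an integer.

The two bracketings:
[S [NP [NP [Det the] [N theorem]] [RelC [Rel who] [VP [V questioned] [NP [NP [Det the] [N theorem]] [RelC [Rel that] [VP [V read] [NP [Det that] [N linguist]]]]]]]] [VP [V questioned] [NP [Det the] [N theorem]]]]
[S [NP [NP [NP [Det the] [N theorem]] [RelC [Rel who] [VP [V questioned] [NP [Det the] [N theorem]]]]] [RelC [Rel that] [VP [V read] [NP [Det that] [N linguist]]]]] [VP [V questioned] [NP [Det the] [N theorem]]]]
The trees differ in how a recursive rule is bracketed over the same span.

2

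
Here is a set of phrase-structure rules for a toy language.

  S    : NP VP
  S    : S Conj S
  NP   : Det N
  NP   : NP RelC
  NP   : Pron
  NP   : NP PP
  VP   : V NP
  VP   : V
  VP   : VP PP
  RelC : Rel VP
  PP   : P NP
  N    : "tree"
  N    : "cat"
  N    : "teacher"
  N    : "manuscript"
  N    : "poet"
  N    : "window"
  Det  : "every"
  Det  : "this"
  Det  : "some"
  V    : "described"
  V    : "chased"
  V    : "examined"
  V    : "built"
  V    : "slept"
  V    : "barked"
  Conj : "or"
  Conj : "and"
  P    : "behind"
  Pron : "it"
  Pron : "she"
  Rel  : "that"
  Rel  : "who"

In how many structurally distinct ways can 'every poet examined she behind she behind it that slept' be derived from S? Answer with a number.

Two of the 9 distinct bracketings:
[S [NP [Det every] [N poet]] [VP [V examined] [NP [NP [NP [Pron she]] [PP [P behind] [NP [NP [Pron she]] [PP [P behind] [NP [Pron it]]]]]] [RelC [Rel that] [VP [V slept]]]]]]
[S [NP [Det every] [N poet]] [VP [V examined] [NP [NP [NP [NP [Pron she]] [PP [P behind] [NP [Pron she]]]] [PP [P behind] [NP [Pron it]]]] [RelC [Rel that] [VP [V slept]]]]]]
The trees differ in how a recursive rule is bracketed over the same span.

9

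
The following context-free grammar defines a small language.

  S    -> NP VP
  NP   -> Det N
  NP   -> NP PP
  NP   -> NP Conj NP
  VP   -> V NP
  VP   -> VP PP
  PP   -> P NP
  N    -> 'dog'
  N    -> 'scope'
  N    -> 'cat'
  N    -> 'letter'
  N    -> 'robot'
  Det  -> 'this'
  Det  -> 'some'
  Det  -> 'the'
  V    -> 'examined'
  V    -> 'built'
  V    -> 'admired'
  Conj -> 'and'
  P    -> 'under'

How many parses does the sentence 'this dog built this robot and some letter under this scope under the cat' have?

9

Two of the 9 distinct bracketings:
[S [NP [Det this] [N dog]] [VP [V built] [NP [NP [NP [Det this] [N robot]] [Conj and] [NP [Det some] [N letter]]] [PP [P under] [NP [NP [Det this] [N scope]] [PP [P under] [NP [Det the] [N cat]]]]]]]]
[S [NP [Det this] [N dog]] [VP [V built] [NP [NP [NP [NP [Det this] [N robot]] [Conj and] [NP [Det some] [N letter]]] [PP [P under] [NP [Det this] [N scope]]]] [PP [P under] [NP [Det the] [N cat]]]]]]
The trees differ in how a recursive rule is bracketed over the same span.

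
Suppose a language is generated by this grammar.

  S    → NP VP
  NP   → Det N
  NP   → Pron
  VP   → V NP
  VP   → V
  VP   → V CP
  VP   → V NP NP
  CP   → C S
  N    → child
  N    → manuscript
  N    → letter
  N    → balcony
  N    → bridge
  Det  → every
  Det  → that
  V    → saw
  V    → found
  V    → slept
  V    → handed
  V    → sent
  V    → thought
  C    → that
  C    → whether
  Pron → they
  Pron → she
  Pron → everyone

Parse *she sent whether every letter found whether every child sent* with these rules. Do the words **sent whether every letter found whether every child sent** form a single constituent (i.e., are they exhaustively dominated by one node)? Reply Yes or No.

Yes

[S [NP [Pron she]] [VP [V sent] [CP [C whether] [S [NP [Det every] [N letter]] [VP [V found] [CP [C whether] [S [NP [Det every] [N child]] [VP [V sent]]]]]]]]]
The words 'sent whether every letter found whether every child sent' are exhaustively dominated by a single VP node (built by VP → V CP), so they form a constituent.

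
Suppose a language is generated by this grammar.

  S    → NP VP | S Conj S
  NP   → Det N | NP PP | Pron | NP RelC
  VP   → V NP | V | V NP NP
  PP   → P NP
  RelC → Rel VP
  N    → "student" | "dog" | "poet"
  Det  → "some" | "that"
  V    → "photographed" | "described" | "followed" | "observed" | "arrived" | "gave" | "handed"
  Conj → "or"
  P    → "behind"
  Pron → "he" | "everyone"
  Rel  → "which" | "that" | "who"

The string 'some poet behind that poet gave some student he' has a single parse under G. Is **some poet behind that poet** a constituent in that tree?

[S [NP [NP [Det some] [N poet]] [PP [P behind] [NP [Det that] [N poet]]]] [VP [V gave] [NP [Det some] [N student]] [NP [Pron he]]]]
The words 'some poet behind that poet' are exhaustively dominated by a single NP node (built by NP → NP PP), so they form a constituent.

Yes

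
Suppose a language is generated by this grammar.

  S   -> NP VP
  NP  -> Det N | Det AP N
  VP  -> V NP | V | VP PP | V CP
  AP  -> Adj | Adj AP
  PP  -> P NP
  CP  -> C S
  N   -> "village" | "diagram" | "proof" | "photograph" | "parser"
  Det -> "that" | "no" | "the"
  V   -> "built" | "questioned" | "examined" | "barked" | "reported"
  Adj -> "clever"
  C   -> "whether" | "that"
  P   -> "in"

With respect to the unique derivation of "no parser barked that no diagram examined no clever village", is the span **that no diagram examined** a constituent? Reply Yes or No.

No

[S [NP [Det no] [N parser]] [VP [V barked] [CP [C that] [S [NP [Det no] [N diagram]] [VP [V examined] [NP [Det no] [AP [Adj clever]] [N village]]]]]]]
The smallest constituent containing 'that no diagram examined' is the CP spanning 'that no diagram examined no clever village'; no single node in the tree dominates exactly the given words.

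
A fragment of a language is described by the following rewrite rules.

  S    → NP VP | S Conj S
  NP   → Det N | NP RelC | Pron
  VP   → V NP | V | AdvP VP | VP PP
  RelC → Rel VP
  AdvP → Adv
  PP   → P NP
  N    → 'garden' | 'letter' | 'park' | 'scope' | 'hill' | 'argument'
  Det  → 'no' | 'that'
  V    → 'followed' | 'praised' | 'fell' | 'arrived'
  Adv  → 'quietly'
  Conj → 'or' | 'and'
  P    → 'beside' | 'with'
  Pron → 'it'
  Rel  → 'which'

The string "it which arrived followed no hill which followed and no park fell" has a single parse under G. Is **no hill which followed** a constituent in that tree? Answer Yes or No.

Yes

[S [S [NP [NP [Pron it]] [RelC [Rel which] [VP [V arrived]]]] [VP [V followed] [NP [NP [Det no] [N hill]] [RelC [Rel which] [VP [V followed]]]]]] [Conj and] [S [NP [Det no] [N park]] [VP [V fell]]]]
The words 'no hill which followed' are exhaustively dominated by a single NP node (built by NP → NP RelC), so they form a constituent.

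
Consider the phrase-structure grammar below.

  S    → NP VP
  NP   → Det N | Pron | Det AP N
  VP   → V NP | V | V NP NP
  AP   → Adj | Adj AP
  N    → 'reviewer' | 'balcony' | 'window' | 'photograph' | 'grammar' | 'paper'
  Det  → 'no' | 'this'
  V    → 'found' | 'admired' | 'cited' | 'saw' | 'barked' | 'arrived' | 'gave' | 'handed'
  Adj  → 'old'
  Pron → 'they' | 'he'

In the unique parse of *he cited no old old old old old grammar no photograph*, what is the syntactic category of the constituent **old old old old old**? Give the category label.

AP

[S [NP [Pron he]] [VP [V cited] [NP [Det no] [AP [Adj old] [AP [Adj old] [AP [Adj old] [AP [Adj old] [AP [Adj old]]]]]] [N grammar]] [NP [Det no] [N photograph]]]]
The span 'old old old old old' is the AP node built by AP → Adj AP.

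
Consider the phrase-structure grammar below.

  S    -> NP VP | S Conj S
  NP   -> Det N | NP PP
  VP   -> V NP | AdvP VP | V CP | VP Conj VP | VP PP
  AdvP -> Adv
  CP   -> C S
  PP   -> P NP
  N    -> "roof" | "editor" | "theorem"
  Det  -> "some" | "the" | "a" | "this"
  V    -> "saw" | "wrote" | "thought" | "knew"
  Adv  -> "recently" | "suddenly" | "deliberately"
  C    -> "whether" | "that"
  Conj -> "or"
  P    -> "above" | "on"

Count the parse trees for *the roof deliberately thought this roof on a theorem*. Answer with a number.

3

Two of the 3 distinct bracketings:
[S [NP [Det the] [N roof]] [VP [AdvP [Adv deliberately]] [VP [V thought] [NP [NP [Det this] [N roof]] [PP [P on] [NP [Det a] [N theorem]]]]]]]
[S [NP [Det the] [N roof]] [VP [AdvP [Adv deliberately]] [VP [VP [V thought] [NP [Det this] [N roof]]] [PP [P on] [NP [Det a] [N theorem]]]]]]
The difference turns on whether NP → NP PP is used at the relevant span, versus an alternative expansion of NP.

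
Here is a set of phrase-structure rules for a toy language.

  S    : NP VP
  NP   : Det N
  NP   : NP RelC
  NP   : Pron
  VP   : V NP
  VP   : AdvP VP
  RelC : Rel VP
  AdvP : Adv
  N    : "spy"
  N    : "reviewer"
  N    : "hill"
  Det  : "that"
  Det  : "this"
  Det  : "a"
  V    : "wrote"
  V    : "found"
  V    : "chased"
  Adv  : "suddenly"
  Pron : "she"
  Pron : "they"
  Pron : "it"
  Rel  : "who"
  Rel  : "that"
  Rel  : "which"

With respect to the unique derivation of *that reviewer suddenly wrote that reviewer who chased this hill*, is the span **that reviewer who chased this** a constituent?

[S [NP [Det that] [N reviewer]] [VP [AdvP [Adv suddenly]] [VP [V wrote] [NP [NP [Det that] [N reviewer]] [RelC [Rel who] [VP [V chased] [NP [Det this] [N hill]]]]]]]]
The smallest constituent containing 'that reviewer who chased this' is the NP spanning 'that reviewer who chased this hill'; no single node in the tree dominates exactly the given words.

No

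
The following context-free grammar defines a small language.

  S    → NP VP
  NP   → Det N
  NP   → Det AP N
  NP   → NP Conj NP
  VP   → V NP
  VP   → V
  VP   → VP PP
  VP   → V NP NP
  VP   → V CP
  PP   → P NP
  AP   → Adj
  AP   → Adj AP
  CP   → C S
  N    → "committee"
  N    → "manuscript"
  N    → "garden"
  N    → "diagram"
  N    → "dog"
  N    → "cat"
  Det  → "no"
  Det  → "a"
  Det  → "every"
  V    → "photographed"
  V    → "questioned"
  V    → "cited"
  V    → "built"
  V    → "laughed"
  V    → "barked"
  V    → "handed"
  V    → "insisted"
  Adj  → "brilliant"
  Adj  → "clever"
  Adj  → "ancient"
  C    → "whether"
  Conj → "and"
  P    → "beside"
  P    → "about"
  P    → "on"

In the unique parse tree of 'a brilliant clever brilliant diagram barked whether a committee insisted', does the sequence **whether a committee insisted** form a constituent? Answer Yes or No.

[S [NP [Det a] [AP [Adj brilliant] [AP [Adj clever] [AP [Adj brilliant]]]] [N diagram]] [VP [V barked] [CP [C whether] [S [NP [Det a] [N committee]] [VP [V insisted]]]]]]
The words 'whether a committee insisted' are exhaustively dominated by a single CP node (built by CP → C S), so they form a constituent.

Yes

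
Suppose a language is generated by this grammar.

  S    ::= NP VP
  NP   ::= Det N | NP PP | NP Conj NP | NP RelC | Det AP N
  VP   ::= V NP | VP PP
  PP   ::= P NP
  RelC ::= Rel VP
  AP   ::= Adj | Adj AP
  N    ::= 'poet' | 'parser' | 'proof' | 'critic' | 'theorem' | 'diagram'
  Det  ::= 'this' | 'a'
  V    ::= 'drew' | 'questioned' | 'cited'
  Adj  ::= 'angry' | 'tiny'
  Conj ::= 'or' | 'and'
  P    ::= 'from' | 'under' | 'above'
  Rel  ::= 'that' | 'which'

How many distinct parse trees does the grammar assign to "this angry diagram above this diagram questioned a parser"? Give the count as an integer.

[S [NP [NP [Det this] [AP [Adj angry]] [N diagram]] [PP [P above] [NP [Det this] [N diagram]]]] [VP [V questioned] [NP [Det a] [N parser]]]]
No rule offers an alternative attachment or grouping for any span, so this is the only derivation.

1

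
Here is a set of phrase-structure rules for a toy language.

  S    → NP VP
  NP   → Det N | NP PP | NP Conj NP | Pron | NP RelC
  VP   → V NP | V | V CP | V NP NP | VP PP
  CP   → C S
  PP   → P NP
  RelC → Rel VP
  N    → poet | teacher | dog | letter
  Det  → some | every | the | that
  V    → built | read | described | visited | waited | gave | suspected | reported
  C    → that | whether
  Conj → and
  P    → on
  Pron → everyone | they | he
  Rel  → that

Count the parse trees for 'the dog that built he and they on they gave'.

6

Two of the 6 distinct bracketings:
[S [NP [NP [NP [NP [Det the] [N dog]] [RelC [Rel that] [VP [V built] [NP [Pron he]]]]] [Conj and] [NP [Pron they]]] [PP [P on] [NP [Pron they]]]] [VP [V gave]]]
[S [NP [NP [NP [Det the] [N dog]] [RelC [Rel that] [VP [V built] [NP [NP [Pron he]] [Conj and] [NP [Pron they]]]]]] [PP [P on] [NP [Pron they]]]] [VP [V gave]]]
The trees differ in how a recursive rule is bracketed over the same span.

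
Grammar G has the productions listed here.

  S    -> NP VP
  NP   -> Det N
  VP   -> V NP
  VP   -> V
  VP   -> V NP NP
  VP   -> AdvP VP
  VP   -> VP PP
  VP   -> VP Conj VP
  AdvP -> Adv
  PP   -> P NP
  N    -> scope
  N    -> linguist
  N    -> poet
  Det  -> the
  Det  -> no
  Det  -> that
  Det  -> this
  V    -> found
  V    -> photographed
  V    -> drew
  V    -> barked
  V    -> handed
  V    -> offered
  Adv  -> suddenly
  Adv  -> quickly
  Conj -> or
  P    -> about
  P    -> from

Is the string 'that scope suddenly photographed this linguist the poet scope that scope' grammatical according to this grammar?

An N word can never sit immediately before an N word in any string this grammar generates, so the substring 'poet scope' rules out a derivation.

Ungrammatical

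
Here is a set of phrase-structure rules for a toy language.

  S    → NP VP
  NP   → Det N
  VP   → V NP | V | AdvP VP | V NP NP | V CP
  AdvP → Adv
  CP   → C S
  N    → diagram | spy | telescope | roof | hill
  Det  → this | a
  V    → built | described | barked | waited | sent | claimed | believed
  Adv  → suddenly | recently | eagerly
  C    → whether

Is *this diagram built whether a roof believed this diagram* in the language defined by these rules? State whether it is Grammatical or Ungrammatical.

Grammatical

[S [NP [Det this] [N diagram]] [VP [V built] [CP [C whether] [S [NP [Det a] [N roof]] [VP [V believed] [NP [Det this] [N diagram]]]]]]]
The bracketing above is licensed at every node by one of the given productions, with S at the root.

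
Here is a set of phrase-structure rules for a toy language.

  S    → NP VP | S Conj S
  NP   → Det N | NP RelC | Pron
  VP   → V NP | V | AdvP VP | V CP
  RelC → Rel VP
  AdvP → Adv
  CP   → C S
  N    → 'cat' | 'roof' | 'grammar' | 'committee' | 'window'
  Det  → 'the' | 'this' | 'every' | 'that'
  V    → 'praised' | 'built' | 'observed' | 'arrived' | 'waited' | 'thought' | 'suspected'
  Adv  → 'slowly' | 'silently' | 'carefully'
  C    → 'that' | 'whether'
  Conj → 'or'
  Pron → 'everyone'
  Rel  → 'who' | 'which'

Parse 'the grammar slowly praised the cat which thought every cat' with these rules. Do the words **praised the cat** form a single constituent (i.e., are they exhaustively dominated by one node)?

No

[S [NP [Det the] [N grammar]] [VP [AdvP [Adv slowly]] [VP [V praised] [NP [NP [Det the] [N cat]] [RelC [Rel which] [VP [V thought] [NP [Det every] [N cat]]]]]]]]
The smallest constituent containing 'praised the cat' is the VP spanning 'praised the cat which thought every cat'; no single node in the tree dominates exactly the given words.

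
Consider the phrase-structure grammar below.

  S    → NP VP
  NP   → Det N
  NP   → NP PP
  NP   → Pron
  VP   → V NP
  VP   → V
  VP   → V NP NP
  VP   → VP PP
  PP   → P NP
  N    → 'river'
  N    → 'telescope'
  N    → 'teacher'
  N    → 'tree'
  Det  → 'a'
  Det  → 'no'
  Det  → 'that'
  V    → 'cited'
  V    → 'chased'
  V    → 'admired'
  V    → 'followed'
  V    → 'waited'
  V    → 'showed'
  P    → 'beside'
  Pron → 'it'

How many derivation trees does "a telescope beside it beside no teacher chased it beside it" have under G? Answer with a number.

4

Two of the 4 distinct bracketings:
[S [NP [NP [Det a] [N telescope]] [PP [P beside] [NP [NP [Pron it]] [PP [P beside] [NP [Det no] [N teacher]]]]]] [VP [V chased] [NP [NP [Pron it]] [PP [P beside] [NP [Pron it]]]]]]
[S [NP [NP [Det a] [N telescope]] [PP [P beside] [NP [NP [Pron it]] [PP [P beside] [NP [Det no] [N teacher]]]]]] [VP [VP [V chased] [NP [Pron it]]] [PP [P beside] [NP [Pron it]]]]]
The difference turns on whether VP → VP PP is used at the relevant span, versus an alternative expansion of VP.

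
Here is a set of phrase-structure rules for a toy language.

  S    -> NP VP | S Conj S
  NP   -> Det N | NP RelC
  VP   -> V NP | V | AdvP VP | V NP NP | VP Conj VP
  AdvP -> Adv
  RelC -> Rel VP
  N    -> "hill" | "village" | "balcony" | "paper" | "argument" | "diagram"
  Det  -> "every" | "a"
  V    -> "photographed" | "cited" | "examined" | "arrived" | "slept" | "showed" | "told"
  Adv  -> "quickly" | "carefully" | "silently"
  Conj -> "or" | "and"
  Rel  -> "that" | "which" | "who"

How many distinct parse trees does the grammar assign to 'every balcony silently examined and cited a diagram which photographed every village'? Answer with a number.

Two of the 4 distinct bracketings:
[S [NP [Det every] [N balcony]] [VP [AdvP [Adv silently]] [VP [VP [V examined]] [Conj and] [VP [V cited] [NP [NP [Det a] [N diagram]] [RelC [Rel which] [VP [V photographed] [NP [Det every] [N village]]]]]]]]]
[S [NP [Det every] [N balcony]] [VP [AdvP [Adv silently]] [VP [VP [V examined]] [Conj and] [VP [V cited] [NP [NP [Det a] [N diagram]] [RelC [Rel which] [VP [V photographed]]]] [NP [Det every] [N village]]]]]]
The difference turns on whether VP → V NP is used at the relevant span, versus an alternative expansion of VP.

4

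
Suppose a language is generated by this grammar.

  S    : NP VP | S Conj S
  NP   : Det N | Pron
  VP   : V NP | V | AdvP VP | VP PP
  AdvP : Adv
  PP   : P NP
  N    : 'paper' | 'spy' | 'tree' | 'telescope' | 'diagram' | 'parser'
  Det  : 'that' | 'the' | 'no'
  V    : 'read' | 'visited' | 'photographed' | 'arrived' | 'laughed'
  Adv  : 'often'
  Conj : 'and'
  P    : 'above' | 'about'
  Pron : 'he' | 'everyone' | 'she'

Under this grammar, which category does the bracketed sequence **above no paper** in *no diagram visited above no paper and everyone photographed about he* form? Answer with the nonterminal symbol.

PP

S
  S
    NP
      Det: no
      N: diagram
    VP
      VP
        V: visited
      PP
        P: above
        NP
          Det: no
          N: paper
  Conj: and
  S
    NP
      Pron: everyone
    VP
      VP
        V: photographed
      PP
        P: about
        NP
          Pron: he
The span 'above no paper' is the PP node built by PP → P NP.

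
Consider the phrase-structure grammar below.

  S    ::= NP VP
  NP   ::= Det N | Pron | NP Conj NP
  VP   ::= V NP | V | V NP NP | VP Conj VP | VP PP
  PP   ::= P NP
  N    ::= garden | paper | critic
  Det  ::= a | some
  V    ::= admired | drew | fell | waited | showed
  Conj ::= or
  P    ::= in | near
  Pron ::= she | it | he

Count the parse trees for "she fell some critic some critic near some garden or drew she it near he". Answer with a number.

The two bracketings:
[S [NP [Pron she]] [VP [VP [VP [V fell] [NP [Det some] [N critic]] [NP [Det some] [N critic]]] [PP [P near] [NP [Det some] [N garden]]]] [Conj or] [VP [VP [V drew] [NP [Pron she]] [NP [Pron it]]] [PP [P near] [NP [Pron he]]]]]]
[S [NP [Pron she]] [VP [VP [VP [VP [V fell] [NP [Det some] [N critic]] [NP [Det some] [N critic]]] [PP [P near] [NP [Det some] [N garden]]]] [Conj or] [VP [V drew] [NP [Pron she]] [NP [Pron it]]]] [PP [P near] [NP [Pron he]]]]]
The trees differ in how a recursive rule is bracketed over the same span.

2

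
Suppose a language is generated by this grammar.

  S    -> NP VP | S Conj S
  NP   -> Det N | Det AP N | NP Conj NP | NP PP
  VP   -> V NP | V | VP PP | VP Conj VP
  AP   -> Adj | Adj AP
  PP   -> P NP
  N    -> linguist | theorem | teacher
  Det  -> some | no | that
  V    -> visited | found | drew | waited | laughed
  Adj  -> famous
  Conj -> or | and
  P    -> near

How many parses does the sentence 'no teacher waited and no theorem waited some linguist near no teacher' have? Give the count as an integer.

The two bracketings:
[S [S [NP [Det no] [N teacher]] [VP [V waited]]] [Conj and] [S [NP [Det no] [N theorem]] [VP [V waited] [NP [NP [Det some] [N linguist]] [PP [P near] [NP [Det no] [N teacher]]]]]]]
[S [S [NP [Det no] [N teacher]] [VP [V waited]]] [Conj and] [S [NP [Det no] [N theorem]] [VP [VP [V waited] [NP [Det some] [N linguist]]] [PP [P near] [NP [Det no] [N teacher]]]]]]
The difference turns on whether NP → NP PP is used at the relevant span, versus an alternative expansion of NP.

2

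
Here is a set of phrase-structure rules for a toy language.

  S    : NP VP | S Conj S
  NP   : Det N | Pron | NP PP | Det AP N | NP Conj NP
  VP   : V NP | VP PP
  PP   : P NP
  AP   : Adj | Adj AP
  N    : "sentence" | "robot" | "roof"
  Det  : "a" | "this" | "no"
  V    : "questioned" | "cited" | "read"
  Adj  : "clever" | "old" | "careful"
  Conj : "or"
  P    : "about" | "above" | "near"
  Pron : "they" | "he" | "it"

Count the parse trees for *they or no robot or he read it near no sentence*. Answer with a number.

4

Two of the 4 distinct bracketings:
[S [NP [NP [Pron they]] [Conj or] [NP [NP [Det no] [N robot]] [Conj or] [NP [Pron he]]]] [VP [V read] [NP [NP [Pron it]] [PP [P near] [NP [Det no] [N sentence]]]]]]
[S [NP [NP [Pron they]] [Conj or] [NP [NP [Det no] [N robot]] [Conj or] [NP [Pron he]]]] [VP [VP [V read] [NP [Pron it]]] [PP [P near] [NP [Det no] [N sentence]]]]]
The difference turns on whether NP → NP PP is used at the relevant span, versus an alternative expansion of NP.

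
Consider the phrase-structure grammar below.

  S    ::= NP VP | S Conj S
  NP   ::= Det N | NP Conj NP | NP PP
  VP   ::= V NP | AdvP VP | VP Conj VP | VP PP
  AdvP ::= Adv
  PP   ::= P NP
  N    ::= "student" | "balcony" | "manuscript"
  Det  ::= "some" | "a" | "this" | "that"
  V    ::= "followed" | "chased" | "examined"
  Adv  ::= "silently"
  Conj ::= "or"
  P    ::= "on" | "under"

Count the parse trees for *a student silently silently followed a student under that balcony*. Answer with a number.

4

Two of the 4 distinct bracketings:
[S [NP [Det a] [N student]] [VP [AdvP [Adv silently]] [VP [AdvP [Adv silently]] [VP [V followed] [NP [NP [Det a] [N student]] [PP [P under] [NP [Det that] [N balcony]]]]]]]]
[S [NP [Det a] [N student]] [VP [AdvP [Adv silently]] [VP [AdvP [Adv silently]] [VP [VP [V followed] [NP [Det a] [N student]]] [PP [P under] [NP [Det that] [N balcony]]]]]]]
The difference turns on whether NP → NP PP is used at the relevant span, versus an alternative expansion of NP.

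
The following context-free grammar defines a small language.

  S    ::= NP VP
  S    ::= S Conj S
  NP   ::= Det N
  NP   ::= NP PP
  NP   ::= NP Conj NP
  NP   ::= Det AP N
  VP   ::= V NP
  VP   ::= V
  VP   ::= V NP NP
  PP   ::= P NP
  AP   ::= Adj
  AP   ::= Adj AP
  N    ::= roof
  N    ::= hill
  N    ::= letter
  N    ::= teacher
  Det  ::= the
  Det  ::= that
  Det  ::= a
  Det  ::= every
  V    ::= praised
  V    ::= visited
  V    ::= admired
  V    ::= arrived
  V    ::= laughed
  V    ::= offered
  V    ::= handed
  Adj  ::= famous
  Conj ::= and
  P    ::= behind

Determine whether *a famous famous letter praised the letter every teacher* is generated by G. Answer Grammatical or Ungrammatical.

S
  NP
    Det: a
    AP
      Adj: famous
      AP
        Adj: famous
    N: letter
  VP
    V: praised
    NP
      Det: the
      N: letter
    NP
      Det: every
      N: teacher
Every word is introduced by a lexical rule and the phrasal rules combine the resulting categories into a single S.

Grammatical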